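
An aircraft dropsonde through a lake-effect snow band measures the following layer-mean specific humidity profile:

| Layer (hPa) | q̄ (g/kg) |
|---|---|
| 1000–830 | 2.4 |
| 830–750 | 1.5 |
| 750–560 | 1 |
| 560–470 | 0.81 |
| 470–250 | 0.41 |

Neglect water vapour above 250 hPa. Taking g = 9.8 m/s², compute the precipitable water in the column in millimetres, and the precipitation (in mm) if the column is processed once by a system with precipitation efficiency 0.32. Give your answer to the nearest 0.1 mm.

Precipitable water is the column-integrated vapour mass per unit area: PW = (1/g) Σ q̄ Δp, with q in kg/kg and Δp in Pa (1 kg/m² of water = 1 mm).
Layer 1000–830 hPa: Δp = 170 hPa = 17000 Pa, q̄ = 0.0024 kg/kg → 0.0024 × 17000 / 9.8 = 4.16 mm
Layer 830–750 hPa: Δp = 80 hPa = 8000 Pa, q̄ = 0.0015 kg/kg → 0.0015 × 8000 / 9.8 = 1.22 mm
Layer 750–560 hPa: Δp = 190 hPa = 19000 Pa, q̄ = 0.001 kg/kg → 0.001 × 19000 / 9.8 = 1.94 mm
Layer 560–470 hPa: Δp = 90 hPa = 9000 Pa, q̄ = 0.00081 kg/kg → 0.00081 × 9000 / 9.8 = 0.74 mm
Layer 470–250 hPa: Δp = 220 hPa = 22000 Pa, q̄ = 0.00041 kg/kg → 0.00041 × 22000 / 9.8 = 0.92 mm
PW = 4.16 + 1.22 + 1.94 + 0.74 + 0.92 = 8.98 ≈ 9.0 mm.
Precipitation = ε × PW = 0.32 × 9.0 = 2.9 mm.

PW ≈ 9.0 mm; precipitation ≈ 2.9 mm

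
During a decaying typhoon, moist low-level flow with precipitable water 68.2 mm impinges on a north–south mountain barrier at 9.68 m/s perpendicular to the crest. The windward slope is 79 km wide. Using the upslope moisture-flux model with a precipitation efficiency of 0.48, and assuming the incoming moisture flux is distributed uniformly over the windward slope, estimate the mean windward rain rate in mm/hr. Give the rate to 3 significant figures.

R ≈ 14.4 mm/hr

Incoming column moisture flux per unit ridge length: F = V × PW = 9.68 × 68.2 = 660.176 mm·m/s.
Spread over the 79 km slope with efficiency ε = 0.48: R = ε·F/W = 0.48 × 660.176 / 79000 m = 4.011e-03 mm/s.
R = 4.011e-03 × 3600 = 14.4 mm/hr.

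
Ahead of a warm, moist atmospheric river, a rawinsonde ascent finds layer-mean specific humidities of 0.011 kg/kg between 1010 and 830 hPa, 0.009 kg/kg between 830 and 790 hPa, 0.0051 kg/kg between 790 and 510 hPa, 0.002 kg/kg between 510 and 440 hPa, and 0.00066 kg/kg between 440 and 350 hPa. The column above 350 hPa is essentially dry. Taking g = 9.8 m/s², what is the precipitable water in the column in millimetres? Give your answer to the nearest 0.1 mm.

PW ≈ 40.5 mm

Precipitable water is the column-integrated vapour mass per unit area: PW = (1/g) Σ q̄ Δp, with q in kg/kg and Δp in Pa (1 kg/m² of water = 1 mm).
Layer 1010–830 hPa: Δp = 180 hPa = 18000 Pa, q̄ = 0.011 kg/kg → 0.011 × 18000 / 9.8 = 20.20 mm
Layer 830–790 hPa: Δp = 40 hPa = 4000 Pa, q̄ = 0.009 kg/kg → 0.009 × 4000 / 9.8 = 3.67 mm
Layer 790–510 hPa: Δp = 280 hPa = 28000 Pa, q̄ = 0.0051 kg/kg → 0.0051 × 28000 / 9.8 = 14.57 mm
Layer 510–440 hPa: Δp = 70 hPa = 7000 Pa, q̄ = 0.002 kg/kg → 0.002 × 7000 / 9.8 = 1.43 mm
Layer 440–350 hPa: Δp = 90 hPa = 9000 Pa, q̄ = 0.00066 kg/kg → 0.00066 × 9000 / 9.8 = 0.61 mm
PW = 20.20 + 3.67 + 14.57 + 1.43 + 0.61 = 40.48 ≈ 40.5 mm.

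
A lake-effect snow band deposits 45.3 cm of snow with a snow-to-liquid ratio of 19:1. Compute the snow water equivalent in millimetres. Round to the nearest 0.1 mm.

SWE ≈ 23.8 mm

SWE = snow depth / ratio = 45.3 cm / 19 = 2.384 cm = 23.8 mm.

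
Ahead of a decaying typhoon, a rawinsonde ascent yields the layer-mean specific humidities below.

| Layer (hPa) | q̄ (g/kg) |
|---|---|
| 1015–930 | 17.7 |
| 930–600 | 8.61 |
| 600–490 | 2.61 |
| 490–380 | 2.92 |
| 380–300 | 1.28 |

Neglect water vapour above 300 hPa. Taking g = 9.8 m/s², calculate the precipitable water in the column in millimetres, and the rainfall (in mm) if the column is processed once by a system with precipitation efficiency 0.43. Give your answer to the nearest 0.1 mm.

Precipitable water is the column-integrated vapour mass per unit area: PW = (1/g) Σ q̄ Δp, with q in kg/kg and Δp in Pa (1 kg/m² of water = 1 mm).
Layer 1015–930 hPa: Δp = 85 hPa = 8500 Pa, q̄ = 0.0177 kg/kg → 0.0177 × 8500 / 9.8 = 15.35 mm
Layer 930–600 hPa: Δp = 330 hPa = 33000 Pa, q̄ = 0.00861 kg/kg → 0.00861 × 33000 / 9.8 = 28.99 mm
Layer 600–490 hPa: Δp = 110 hPa = 11000 Pa, q̄ = 0.00261 kg/kg → 0.00261 × 11000 / 9.8 = 2.93 mm
Layer 490–380 hPa: Δp = 110 hPa = 11000 Pa, q̄ = 0.00292 kg/kg → 0.00292 × 11000 / 9.8 = 3.28 mm
Layer 380–300 hPa: Δp = 80 hPa = 8000 Pa, q̄ = 0.00128 kg/kg → 0.00128 × 8000 / 9.8 = 1.04 mm
PW = 15.35 + 28.99 + 2.93 + 3.28 + 1.04 = 51.59 ≈ 51.6 mm.
Rainfall = ε × PW = 0.43 × 51.6 = 22.2 mm.

PW ≈ 51.6 mm; rainfall ≈ 22.2 mm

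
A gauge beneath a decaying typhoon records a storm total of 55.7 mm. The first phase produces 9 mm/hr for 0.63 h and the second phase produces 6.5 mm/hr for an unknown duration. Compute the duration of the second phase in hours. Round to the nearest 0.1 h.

duration ≈ 7.7 h

Known phases: 9 × 0.63 = 5.67 mm.
Remaining depth = 55.7 − 5.67 = 50.03 mm.
Duration = 50.03 / 6.5 = 7.7 h.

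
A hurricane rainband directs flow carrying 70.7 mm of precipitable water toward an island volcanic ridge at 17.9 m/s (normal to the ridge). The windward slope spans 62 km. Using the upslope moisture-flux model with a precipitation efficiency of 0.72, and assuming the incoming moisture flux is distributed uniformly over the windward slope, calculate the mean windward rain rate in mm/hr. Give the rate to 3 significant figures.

Incoming column moisture flux per unit ridge length: F = V × PW = 17.9 × 70.7 = 1265.53 mm·m/s.
Spread over the 62 km slope with efficiency ε = 0.72: R = ε·F/W = 0.72 × 1265.53 / 62000 m = 1.470e-02 mm/s.
R = 1.470e-02 × 3600 = 52.9 mm/hr.

R ≈ 52.9 mm/hr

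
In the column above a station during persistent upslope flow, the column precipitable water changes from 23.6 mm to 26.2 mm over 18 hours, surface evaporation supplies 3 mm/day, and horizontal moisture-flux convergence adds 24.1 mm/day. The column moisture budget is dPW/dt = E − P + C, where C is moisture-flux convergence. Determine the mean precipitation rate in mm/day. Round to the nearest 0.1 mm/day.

P ≈ 23.6 mm/day

dPW/dt = (26.2 − 23.6) mm / (18/24 day) = +3.467 mm/day.
P = E + C − dPW/dt = 3 + (24.1) − (+3.467) = 23.6 mm/day.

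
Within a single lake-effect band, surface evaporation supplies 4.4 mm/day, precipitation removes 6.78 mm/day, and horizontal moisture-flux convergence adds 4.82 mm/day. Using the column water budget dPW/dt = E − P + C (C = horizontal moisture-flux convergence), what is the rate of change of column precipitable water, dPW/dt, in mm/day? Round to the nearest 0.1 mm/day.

dPW/dt ≈ 2.4 mm/day

dPW/dt = E − P + C = 4.4 − 6.78 + (4.82) = 2.4 mm/day.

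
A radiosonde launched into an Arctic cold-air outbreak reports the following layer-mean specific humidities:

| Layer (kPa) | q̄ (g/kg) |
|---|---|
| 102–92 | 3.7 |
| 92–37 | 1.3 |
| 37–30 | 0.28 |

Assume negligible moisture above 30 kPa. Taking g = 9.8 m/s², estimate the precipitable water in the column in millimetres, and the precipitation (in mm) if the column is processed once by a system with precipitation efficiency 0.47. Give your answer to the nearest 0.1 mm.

Precipitable water is the column-integrated vapour mass per unit area: PW = (1/g) Σ q̄ Δp, with q in kg/kg and Δp in Pa (1 kg/m² of water = 1 mm).
Layer 102–92 kPa: Δp = 100 hPa = 10000 Pa, q̄ = 0.0037 kg/kg → 0.0037 × 10000 / 9.8 = 3.78 mm
Layer 92–37 kPa: Δp = 550 hPa = 55000 Pa, q̄ = 0.0013 kg/kg → 0.0013 × 55000 / 9.8 = 7.30 mm
Layer 37–30 kPa: Δp = 70 hPa = 7000 Pa, q̄ = 0.00028 kg/kg → 0.00028 × 7000 / 9.8 = 0.20 mm
PW = 3.78 + 7.30 + 0.20 = 11.28 ≈ 11.3 mm.
Precipitation = ε × PW = 0.47 × 11.3 = 5.3 mm.

PW ≈ 11.3 mm; precipitation ≈ 5.3 mm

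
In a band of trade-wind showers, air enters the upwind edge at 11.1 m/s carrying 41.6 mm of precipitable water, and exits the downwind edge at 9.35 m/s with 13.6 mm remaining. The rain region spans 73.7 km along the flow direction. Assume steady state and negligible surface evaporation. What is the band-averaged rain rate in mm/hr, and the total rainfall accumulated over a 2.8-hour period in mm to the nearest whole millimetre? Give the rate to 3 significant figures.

Column moisture flux per unit crosswind length is F = V × PW.
Inflow: F_in = 11.1 × 41.6 = 461.76 mm·m/s
Outflow: F_out = 9.35 × 13.6 = 127.16 mm·m/s
Steady-state rate R = (F_in − F_out)/L = (461.76 − 127.16) / 73700 m = 4.540e-03 mm/s.
R = 4.540e-03 × 3600 = 16.3 mm/hr.
Over 2.8 h: total = 16.3 × 2.8 = 45.64 ≈ 46 mm.

R ≈ 16.3 mm/hr; total ≈ 46 mm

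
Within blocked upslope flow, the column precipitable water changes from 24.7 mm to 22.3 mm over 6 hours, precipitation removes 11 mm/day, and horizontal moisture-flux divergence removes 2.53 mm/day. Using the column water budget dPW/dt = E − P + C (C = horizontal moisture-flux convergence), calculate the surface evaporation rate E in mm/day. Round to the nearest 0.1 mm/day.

E ≈ 3.9 mm/day

dPW/dt = (22.3 − 24.7) mm / (6/24 day) = -9.600 mm/day.
E = dPW/dt + P − C = (-9.600) + 11 − (-2.53) = 3.9 mm/day.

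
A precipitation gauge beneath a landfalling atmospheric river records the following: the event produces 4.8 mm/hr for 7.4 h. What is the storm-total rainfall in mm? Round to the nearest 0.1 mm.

total ≈ 35.5 mm

Total = Σ Rᵢ Δtᵢ = 4.8 × 7.4
      = 35.52 = 35.5 mm.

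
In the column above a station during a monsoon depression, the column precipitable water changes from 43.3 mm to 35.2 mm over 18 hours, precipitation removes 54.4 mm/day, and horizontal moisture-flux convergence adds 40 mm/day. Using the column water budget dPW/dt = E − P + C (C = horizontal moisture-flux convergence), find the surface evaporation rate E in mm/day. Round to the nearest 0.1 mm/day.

E ≈ 3.6 mm/day

dPW/dt = (35.2 − 43.3) mm / (18/24 day) = -10.800 mm/day.
E = dPW/dt + P − C = (-10.800) + 54.4 − (40) = 3.6 mm/day.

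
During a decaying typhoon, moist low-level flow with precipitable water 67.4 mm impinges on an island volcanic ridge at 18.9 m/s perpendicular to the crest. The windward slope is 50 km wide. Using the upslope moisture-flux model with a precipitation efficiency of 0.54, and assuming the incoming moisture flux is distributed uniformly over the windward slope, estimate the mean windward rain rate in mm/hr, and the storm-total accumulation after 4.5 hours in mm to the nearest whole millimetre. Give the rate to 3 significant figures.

Incoming column moisture flux per unit ridge length: F = V × PW = 18.9 × 67.4 = 1273.86 mm·m/s.
Spread over the 50 km slope with efficiency ε = 0.54: R = ε·F/W = 0.54 × 1273.86 / 50000 m = 1.376e-02 mm/s.
R = 1.376e-02 × 3600 = 49.5 mm/hr.
Over 4.5 h: total = 49.5 × 4.5 = 222.75 ≈ 223 mm.

R ≈ 49.5 mm/hr; total ≈ 223 mm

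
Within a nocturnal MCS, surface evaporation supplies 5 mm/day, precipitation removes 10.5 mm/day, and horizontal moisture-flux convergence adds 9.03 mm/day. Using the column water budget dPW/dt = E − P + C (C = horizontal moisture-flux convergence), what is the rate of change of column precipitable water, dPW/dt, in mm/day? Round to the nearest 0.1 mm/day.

dPW/dt ≈ 3.5 mm/day

dPW/dt = E − P + C = 5 − 10.5 + (9.03) = 3.5 mm/day.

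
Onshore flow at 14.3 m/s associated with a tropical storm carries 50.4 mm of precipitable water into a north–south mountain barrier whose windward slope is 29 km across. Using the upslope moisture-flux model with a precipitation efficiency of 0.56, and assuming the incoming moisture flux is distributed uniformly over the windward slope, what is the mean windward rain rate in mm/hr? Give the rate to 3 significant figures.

Incoming column moisture flux per unit ridge length: F = V × PW = 14.3 × 50.4 = 720.72 mm·m/s.
Spread over the 29 km slope with efficiency ε = 0.56: R = ε·F/W = 0.56 × 720.72 / 29000 m = 1.392e-02 mm/s.
R = 1.392e-02 × 3600 = 50.1 mm/hr.

R ≈ 50.1 mm/hr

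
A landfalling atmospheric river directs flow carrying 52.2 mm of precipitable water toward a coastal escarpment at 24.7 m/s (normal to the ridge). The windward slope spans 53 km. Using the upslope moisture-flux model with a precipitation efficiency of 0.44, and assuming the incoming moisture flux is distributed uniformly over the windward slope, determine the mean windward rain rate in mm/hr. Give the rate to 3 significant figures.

R ≈ 38.5 mm/hr

Incoming column moisture flux per unit ridge length: F = V × PW = 24.7 × 52.2 = 1289.34 mm·m/s.
Spread over the 53 km slope with efficiency ε = 0.44: R = ε·F/W = 0.44 × 1289.34 / 53000 m = 1.070e-02 mm/s.
R = 1.070e-02 × 3600 = 38.5 mm/hr.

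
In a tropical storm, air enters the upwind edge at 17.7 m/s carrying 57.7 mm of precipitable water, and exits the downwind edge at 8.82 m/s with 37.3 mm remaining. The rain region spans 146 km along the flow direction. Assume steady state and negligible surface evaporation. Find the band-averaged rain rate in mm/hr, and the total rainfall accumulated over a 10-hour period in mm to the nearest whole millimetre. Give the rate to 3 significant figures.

Column moisture flux per unit crosswind length is F = V × PW.
Inflow: F_in = 17.7 × 57.7 = 1021.29 mm·m/s
Outflow: F_out = 8.82 × 37.3 = 328.986 mm·m/s
Steady-state rate R = (F_in − F_out)/L = (1021.29 − 328.986) / 146000 m = 4.742e-03 mm/s.
R = 4.742e-03 × 3600 = 17.1 mm/hr.
Over 10 h: total = 17.1 × 10 = 171 mm.

R ≈ 17.1 mm/hr; total ≈ 171 mm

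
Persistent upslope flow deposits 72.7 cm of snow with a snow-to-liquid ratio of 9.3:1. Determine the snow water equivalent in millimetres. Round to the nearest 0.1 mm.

SWE = snow depth / ratio = 72.7 cm / 9.3 = 7.817 cm = 78.2 mm.

SWE ≈ 78.2 mm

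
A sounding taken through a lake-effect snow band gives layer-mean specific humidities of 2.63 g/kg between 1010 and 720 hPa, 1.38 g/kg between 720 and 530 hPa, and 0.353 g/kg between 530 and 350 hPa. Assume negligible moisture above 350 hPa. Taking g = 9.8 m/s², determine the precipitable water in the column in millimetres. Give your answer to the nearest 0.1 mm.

PW ≈ 11.1 mm

Precipitable water is the column-integrated vapour mass per unit area: PW = (1/g) Σ q̄ Δp, with q in kg/kg and Δp in Pa (1 kg/m² of water = 1 mm).
Layer 1010–720 hPa: Δp = 290 hPa = 29000 Pa, q̄ = 0.00263 kg/kg → 0.00263 × 29000 / 9.8 = 7.78 mm
Layer 720–530 hPa: Δp = 190 hPa = 19000 Pa, q̄ = 0.00138 kg/kg → 0.00138 × 19000 / 9.8 = 2.68 mm
Layer 530–350 hPa: Δp = 180 hPa = 18000 Pa, q̄ = 0.000353 kg/kg → 0.000353 × 18000 / 9.8 = 0.65 mm
PW = 7.78 + 2.68 + 0.65 = 11.11 ≈ 11.1 mm.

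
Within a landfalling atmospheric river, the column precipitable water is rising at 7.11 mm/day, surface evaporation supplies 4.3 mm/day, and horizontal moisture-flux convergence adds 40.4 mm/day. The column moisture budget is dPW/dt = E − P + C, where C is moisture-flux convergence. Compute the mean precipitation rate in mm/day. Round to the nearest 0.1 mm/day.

dPW/dt = +7.11 mm/day.
P = E + C − dPW/dt = 4.3 + (40.4) − (+7.11) = 37.6 mm/day.

P ≈ 37.6 mm/day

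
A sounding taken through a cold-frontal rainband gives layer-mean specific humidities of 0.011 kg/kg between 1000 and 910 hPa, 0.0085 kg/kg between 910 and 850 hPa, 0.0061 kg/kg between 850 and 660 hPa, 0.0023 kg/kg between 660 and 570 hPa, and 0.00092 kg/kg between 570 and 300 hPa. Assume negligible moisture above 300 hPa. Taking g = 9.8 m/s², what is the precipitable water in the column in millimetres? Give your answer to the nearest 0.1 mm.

PW ≈ 31.8 mm

Precipitable water is the column-integrated vapour mass per unit area: PW = (1/g) Σ q̄ Δp, with q in kg/kg and Δp in Pa (1 kg/m² of water = 1 mm).
Layer 1000–910 hPa: Δp = 90 hPa = 9000 Pa, q̄ = 0.011 kg/kg → 0.011 × 9000 / 9.8 = 10.10 mm
Layer 910–850 hPa: Δp = 60 hPa = 6000 Pa, q̄ = 0.0085 kg/kg → 0.0085 × 6000 / 9.8 = 5.20 mm
Layer 850–660 hPa: Δp = 190 hPa = 19000 Pa, q̄ = 0.0061 kg/kg → 0.0061 × 19000 / 9.8 = 11.83 mm
Layer 660–570 hPa: Δp = 90 hPa = 9000 Pa, q̄ = 0.0023 kg/kg → 0.0023 × 9000 / 9.8 = 2.11 mm
Layer 570–300 hPa: Δp = 270 hPa = 27000 Pa, q̄ = 0.00092 kg/kg → 0.00092 × 27000 / 9.8 = 2.53 mm
PW = 10.10 + 5.20 + 11.83 + 2.11 + 2.53 = 31.77 ≈ 31.8 mm.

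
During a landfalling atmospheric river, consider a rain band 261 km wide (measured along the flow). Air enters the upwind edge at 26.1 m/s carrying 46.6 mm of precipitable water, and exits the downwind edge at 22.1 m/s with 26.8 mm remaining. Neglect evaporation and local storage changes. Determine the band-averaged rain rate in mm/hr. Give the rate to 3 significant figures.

R ≈ 8.61 mm/hr

Column moisture flux per unit crosswind length is F = V × PW.
Inflow: F_in = 26.1 × 46.6 = 1216.26 mm·m/s
Outflow: F_out = 22.1 × 26.8 = 592.28 mm·m/s
Steady-state rate R = (F_in − F_out)/L = (1216.26 − 592.28) / 261000 m = 2.391e-03 mm/s.
R = 2.391e-03 × 3600 = 8.61 mm/hr.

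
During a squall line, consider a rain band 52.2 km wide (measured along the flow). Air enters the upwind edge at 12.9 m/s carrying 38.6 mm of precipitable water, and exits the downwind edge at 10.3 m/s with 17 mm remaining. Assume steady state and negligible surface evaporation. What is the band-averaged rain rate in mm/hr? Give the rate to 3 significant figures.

R ≈ 22.3 mm/hr

Column moisture flux per unit crosswind length is F = V × PW.
Inflow: F_in = 12.9 × 38.6 = 497.94 mm·m/s
Outflow: F_out = 10.3 × 17 = 175.1 mm·m/s
Steady-state rate R = (F_in − F_out)/L = (497.94 − 175.1) / 52200 m = 6.185e-03 mm/s.
R = 6.185e-03 × 3600 = 22.3 mm/hr.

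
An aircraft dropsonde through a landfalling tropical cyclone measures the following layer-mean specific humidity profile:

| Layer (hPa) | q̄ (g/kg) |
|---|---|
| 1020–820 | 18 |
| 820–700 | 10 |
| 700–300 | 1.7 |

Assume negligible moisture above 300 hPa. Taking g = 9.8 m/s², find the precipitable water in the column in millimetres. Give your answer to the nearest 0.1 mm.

Precipitable water is the column-integrated vapour mass per unit area: PW = (1/g) Σ q̄ Δp, with q in kg/kg and Δp in Pa (1 kg/m² of water = 1 mm).
Layer 1020–820 hPa: Δp = 200 hPa = 20000 Pa, q̄ = 0.018 kg/kg → 0.018 × 20000 / 9.8 = 36.73 mm
Layer 820–700 hPa: Δp = 120 hPa = 12000 Pa, q̄ = 0.01 kg/kg → 0.01 × 12000 / 9.8 = 12.24 mm
Layer 700–300 hPa: Δp = 400 hPa = 40000 Pa, q̄ = 0.0017 kg/kg → 0.0017 × 40000 / 9.8 = 6.94 mm
PW = 36.73 + 12.24 + 6.94 = 55.91 ≈ 55.9 mm.

PW ≈ 55.9 mm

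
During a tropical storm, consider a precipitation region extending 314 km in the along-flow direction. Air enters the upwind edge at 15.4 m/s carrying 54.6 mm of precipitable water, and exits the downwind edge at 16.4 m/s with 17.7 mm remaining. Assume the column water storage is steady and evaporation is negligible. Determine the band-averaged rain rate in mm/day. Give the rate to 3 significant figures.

Column moisture flux per unit crosswind length is F = V × PW.
Inflow: F_in = 15.4 × 54.6 = 840.84 mm·m/s
Outflow: F_out = 16.4 × 17.7 = 290.28 mm·m/s
Steady-state rate R = (F_in − F_out)/L = (840.84 − 290.28) / 314000 m = 1.753e-03 mm/s.
R = 1.753e-03 × 3600 × 24 = 151 mm/day.

R ≈ 151 mm/day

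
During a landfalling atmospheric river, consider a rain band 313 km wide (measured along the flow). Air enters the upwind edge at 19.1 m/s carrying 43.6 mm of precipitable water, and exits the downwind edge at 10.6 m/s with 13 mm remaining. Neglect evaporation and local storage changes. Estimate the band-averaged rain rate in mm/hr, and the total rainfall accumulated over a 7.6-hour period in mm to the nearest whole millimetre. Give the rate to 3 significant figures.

R ≈ 7.99 mm/hr; total ≈ 61 mm

Column moisture flux per unit crosswind length is F = V × PW.
Inflow: F_in = 19.1 × 43.6 = 832.76 mm·m/s
Outflow: F_out = 10.6 × 13 = 137.8 mm·m/s
Steady-state rate R = (F_in − F_out)/L = (832.76 − 137.8) / 313000 m = 2.220e-03 mm/s.
R = 2.220e-03 × 3600 = 7.99 mm/hr.
Over 7.6 h: total = 7.99 × 7.6 = 60.724 ≈ 61 mm.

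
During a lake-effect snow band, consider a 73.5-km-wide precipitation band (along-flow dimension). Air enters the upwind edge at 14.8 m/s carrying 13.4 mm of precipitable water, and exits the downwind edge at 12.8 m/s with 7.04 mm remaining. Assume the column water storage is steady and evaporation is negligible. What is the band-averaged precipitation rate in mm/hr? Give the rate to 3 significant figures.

R ≈ 5.30 mm/hr

Column moisture flux per unit crosswind length is F = V × PW.
Inflow: F_in = 14.8 × 13.4 = 198.32 mm·m/s
Outflow: F_out = 12.8 × 7.04 = 90.112 mm·m/s
Steady-state rate R = (F_in − F_out)/L = (198.32 − 90.112) / 73500 m = 1.472e-03 mm/s.
R = 1.472e-03 × 3600 = 5.30 mm/hr.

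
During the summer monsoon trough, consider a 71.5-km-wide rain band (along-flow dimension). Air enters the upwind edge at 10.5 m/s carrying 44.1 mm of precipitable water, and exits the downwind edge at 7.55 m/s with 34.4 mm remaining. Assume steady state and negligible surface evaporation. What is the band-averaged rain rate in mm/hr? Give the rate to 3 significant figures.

R ≈ 10.2 mm/hr

Column moisture flux per unit crosswind length is F = V × PW.
Inflow: F_in = 10.5 × 44.1 = 463.05 mm·m/s
Outflow: F_out = 7.55 × 34.4 = 259.72 mm·m/s
Steady-state rate R = (F_in − F_out)/L = (463.05 − 259.72) / 71500 m = 2.844e-03 mm/s.
R = 2.844e-03 × 3600 = 10.2 mm/hr.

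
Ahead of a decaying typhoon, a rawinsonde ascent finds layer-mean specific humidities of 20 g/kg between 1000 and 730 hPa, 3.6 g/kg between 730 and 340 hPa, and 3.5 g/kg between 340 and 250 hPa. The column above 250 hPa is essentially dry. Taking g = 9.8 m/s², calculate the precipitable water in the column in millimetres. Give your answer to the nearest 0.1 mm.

PW ≈ 72.6 mm

Precipitable water is the column-integrated vapour mass per unit area: PW = (1/g) Σ q̄ Δp, with q in kg/kg and Δp in Pa (1 kg/m² of water = 1 mm).
Layer 1000–730 hPa: Δp = 270 hPa = 27000 Pa, q̄ = 0.02 kg/kg → 0.02 × 27000 / 9.8 = 55.10 mm
Layer 730–340 hPa: Δp = 390 hPa = 39000 Pa, q̄ = 0.0036 kg/kg → 0.0036 × 39000 / 9.8 = 14.33 mm
Layer 340–250 hPa: Δp = 90 hPa = 9000 Pa, q̄ = 0.0035 kg/kg → 0.0035 × 9000 / 9.8 = 3.21 mm
PW = 55.10 + 14.33 + 3.21 = 72.64 ≈ 72.6 mm.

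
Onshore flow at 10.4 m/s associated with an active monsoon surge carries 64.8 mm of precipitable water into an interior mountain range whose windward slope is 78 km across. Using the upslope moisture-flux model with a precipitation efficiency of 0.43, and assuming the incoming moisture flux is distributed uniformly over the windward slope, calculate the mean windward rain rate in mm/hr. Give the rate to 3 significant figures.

R ≈ 13.4 mm/hr

Incoming column moisture flux per unit ridge length: F = V × PW = 10.4 × 64.8 = 673.92 mm·m/s.
Spread over the 78 km slope with efficiency ε = 0.43: R = ε·F/W = 0.43 × 673.92 / 78000 m = 3.715e-03 mm/s.
R = 3.715e-03 × 3600 = 13.4 mm/hr.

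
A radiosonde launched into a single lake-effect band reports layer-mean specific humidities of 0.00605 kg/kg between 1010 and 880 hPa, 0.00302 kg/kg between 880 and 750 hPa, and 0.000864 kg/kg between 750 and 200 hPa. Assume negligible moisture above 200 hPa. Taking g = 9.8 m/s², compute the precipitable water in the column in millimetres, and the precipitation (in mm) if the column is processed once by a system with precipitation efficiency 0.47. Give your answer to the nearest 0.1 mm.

Precipitable water is the column-integrated vapour mass per unit area: PW = (1/g) Σ q̄ Δp, with q in kg/kg and Δp in Pa (1 kg/m² of water = 1 mm).
Layer 1010–880 hPa: Δp = 130 hPa = 13000 Pa, q̄ = 0.00605 kg/kg → 0.00605 × 13000 / 9.8 = 8.03 mm
Layer 880–750 hPa: Δp = 130 hPa = 13000 Pa, q̄ = 0.00302 kg/kg → 0.00302 × 13000 / 9.8 = 4.01 mm
Layer 750–200 hPa: Δp = 550 hPa = 55000 Pa, q̄ = 0.000864 kg/kg → 0.000864 × 55000 / 9.8 = 4.85 mm
PW = 8.03 + 4.01 + 4.85 = 16.89 ≈ 16.9 mm.
Precipitation = ε × PW = 0.47 × 16.9 = 7.9 mm.

PW ≈ 16.9 mm; precipitation ≈ 7.9 mm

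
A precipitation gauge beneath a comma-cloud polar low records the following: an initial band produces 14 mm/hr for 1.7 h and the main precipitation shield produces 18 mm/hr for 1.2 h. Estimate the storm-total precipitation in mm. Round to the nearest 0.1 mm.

total ≈ 45.4 mm

Total = Σ Rᵢ Δtᵢ = 14 × 1.7 + 18 × 1.2
      = 23.8 + 21.6 = 45.4 mm.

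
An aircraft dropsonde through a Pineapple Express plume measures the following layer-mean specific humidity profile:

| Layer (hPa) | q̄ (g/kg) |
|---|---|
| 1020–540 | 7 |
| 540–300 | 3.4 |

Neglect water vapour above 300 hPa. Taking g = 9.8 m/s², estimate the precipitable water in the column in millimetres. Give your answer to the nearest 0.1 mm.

Precipitable water is the column-integrated vapour mass per unit area: PW = (1/g) Σ q̄ Δp, with q in kg/kg and Δp in Pa (1 kg/m² of water = 1 mm).
Layer 1020–540 hPa: Δp = 480 hPa = 48000 Pa, q̄ = 0.007 kg/kg → 0.007 × 48000 / 9.8 = 34.29 mm
Layer 540–300 hPa: Δp = 240 hPa = 24000 Pa, q̄ = 0.0034 kg/kg → 0.0034 × 24000 / 9.8 = 8.33 mm
PW = 34.29 + 8.33 = 42.62 ≈ 42.6 mm.

PW ≈ 42.6 mm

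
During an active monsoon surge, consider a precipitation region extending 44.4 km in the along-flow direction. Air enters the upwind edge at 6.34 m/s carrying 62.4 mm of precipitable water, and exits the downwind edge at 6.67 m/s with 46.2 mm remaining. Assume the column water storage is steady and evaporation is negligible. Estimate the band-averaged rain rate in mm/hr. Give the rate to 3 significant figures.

R ≈ 7.09 mm/hr

Column moisture flux per unit crosswind length is F = V × PW.
Inflow: F_in = 6.34 × 62.4 = 395.616 mm·m/s
Outflow: F_out = 6.67 × 46.2 = 308.154 mm·m/s
Steady-state rate R = (F_in − F_out)/L = (395.616 − 308.154) / 44400 m = 1.970e-03 mm/s.
R = 1.970e-03 × 3600 = 7.09 mm/hr.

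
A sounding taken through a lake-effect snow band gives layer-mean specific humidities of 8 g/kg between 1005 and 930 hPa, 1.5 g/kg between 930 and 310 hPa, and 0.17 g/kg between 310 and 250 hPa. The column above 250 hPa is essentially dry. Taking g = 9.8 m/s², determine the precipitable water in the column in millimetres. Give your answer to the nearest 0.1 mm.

PW ≈ 15.7 mm

Precipitable water is the column-integrated vapour mass per unit area: PW = (1/g) Σ q̄ Δp, with q in kg/kg and Δp in Pa (1 kg/m² of water = 1 mm).
Layer 1005–930 hPa: Δp = 75 hPa = 7500 Pa, q̄ = 0.008 kg/kg → 0.008 × 7500 / 9.8 = 6.12 mm
Layer 930–310 hPa: Δp = 620 hPa = 62000 Pa, q̄ = 0.0015 kg/kg → 0.0015 × 62000 / 9.8 = 9.49 mm
Layer 310–250 hPa: Δp = 60 hPa = 6000 Pa, q̄ = 0.00017 kg/kg → 0.00017 × 6000 / 9.8 = 0.10 mm
PW = 6.12 + 9.49 + 0.10 = 15.71 ≈ 15.7 mm.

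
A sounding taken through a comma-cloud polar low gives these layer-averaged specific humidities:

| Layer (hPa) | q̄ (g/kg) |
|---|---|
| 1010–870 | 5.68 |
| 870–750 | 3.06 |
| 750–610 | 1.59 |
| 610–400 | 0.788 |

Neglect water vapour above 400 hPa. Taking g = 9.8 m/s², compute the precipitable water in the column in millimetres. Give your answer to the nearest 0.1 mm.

PW ≈ 15.8 mm

Precipitable water is the column-integrated vapour mass per unit area: PW = (1/g) Σ q̄ Δp, with q in kg/kg and Δp in Pa (1 kg/m² of water = 1 mm).
Layer 1010–870 hPa: Δp = 140 hPa = 14000 Pa, q̄ = 0.00568 kg/kg → 0.00568 × 14000 / 9.8 = 8.11 mm
Layer 870–750 hPa: Δp = 120 hPa = 12000 Pa, q̄ = 0.00306 kg/kg → 0.00306 × 12000 / 9.8 = 3.75 mm
Layer 750–610 hPa: Δp = 140 hPa = 14000 Pa, q̄ = 0.00159 kg/kg → 0.00159 × 14000 / 9.8 = 2.27 mm
Layer 610–400 hPa: Δp = 210 hPa = 21000 Pa, q̄ = 0.000788 kg/kg → 0.000788 × 21000 / 9.8 = 1.69 mm
PW = 8.11 + 3.75 + 2.27 + 1.69 = 15.82 ≈ 15.8 mm.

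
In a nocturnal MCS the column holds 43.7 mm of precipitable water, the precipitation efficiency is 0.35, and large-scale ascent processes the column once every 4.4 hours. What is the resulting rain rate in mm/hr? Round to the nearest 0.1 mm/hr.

Each overturning extracts ε × PW = 0.35 × 43.7 = 15.295 mm.
Rate = ε·PW / τ = 15.295 / 4.4 h = 3.5 mm/hr.

R ≈ 3.5 mm/hr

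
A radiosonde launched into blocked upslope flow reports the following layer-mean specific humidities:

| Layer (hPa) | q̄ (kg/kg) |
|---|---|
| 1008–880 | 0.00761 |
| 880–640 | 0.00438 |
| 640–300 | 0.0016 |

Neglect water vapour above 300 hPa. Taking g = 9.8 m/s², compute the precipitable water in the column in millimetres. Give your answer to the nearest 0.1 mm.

PW ≈ 26.2 mm

Precipitable water is the column-integrated vapour mass per unit area: PW = (1/g) Σ q̄ Δp, with q in kg/kg and Δp in Pa (1 kg/m² of water = 1 mm).
Layer 1008–880 hPa: Δp = 128 hPa = 12800 Pa, q̄ = 0.00761 kg/kg → 0.00761 × 12800 / 9.8 = 9.94 mm
Layer 880–640 hPa: Δp = 240 hPa = 24000 Pa, q̄ = 0.00438 kg/kg → 0.00438 × 24000 / 9.8 = 10.73 mm
Layer 640–300 hPa: Δp = 340 hPa = 34000 Pa, q̄ = 0.0016 kg/kg → 0.0016 × 34000 / 9.8 = 5.55 mm
PW = 9.94 + 10.73 + 5.55 = 26.22 ≈ 26.2 mm.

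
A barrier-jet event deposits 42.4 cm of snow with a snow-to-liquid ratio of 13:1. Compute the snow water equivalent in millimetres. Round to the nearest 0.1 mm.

SWE = snow depth / ratio = 42.4 cm / 13 = 3.262 cm = 32.6 mm.

SWE ≈ 32.6 mm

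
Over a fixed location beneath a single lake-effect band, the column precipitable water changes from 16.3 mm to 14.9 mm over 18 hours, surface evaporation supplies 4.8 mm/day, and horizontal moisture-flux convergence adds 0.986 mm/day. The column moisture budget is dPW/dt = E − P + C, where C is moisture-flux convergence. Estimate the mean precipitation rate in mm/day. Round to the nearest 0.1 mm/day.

dPW/dt = (14.9 − 16.3) mm / (18/24 day) = -1.867 mm/day.
P = E + C − dPW/dt = 4.8 + (0.986) − (-1.867) = 7.7 mm/day.

P ≈ 7.7 mm/day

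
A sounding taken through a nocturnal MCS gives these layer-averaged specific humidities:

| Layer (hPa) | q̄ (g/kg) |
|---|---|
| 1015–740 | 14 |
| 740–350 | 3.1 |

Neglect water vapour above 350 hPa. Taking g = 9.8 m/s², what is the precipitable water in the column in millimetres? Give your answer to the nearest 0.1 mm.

Precipitable water is the column-integrated vapour mass per unit area: PW = (1/g) Σ q̄ Δp, with q in kg/kg and Δp in Pa (1 kg/m² of water = 1 mm).
Layer 1015–740 hPa: Δp = 275 hPa = 27500 Pa, q̄ = 0.014 kg/kg → 0.014 × 27500 / 9.8 = 39.29 mm
Layer 740–350 hPa: Δp = 390 hPa = 39000 Pa, q̄ = 0.0031 kg/kg → 0.0031 × 39000 / 9.8 = 12.34 mm
PW = 39.29 + 12.34 = 51.63 ≈ 51.6 mm.

PW ≈ 51.6 mm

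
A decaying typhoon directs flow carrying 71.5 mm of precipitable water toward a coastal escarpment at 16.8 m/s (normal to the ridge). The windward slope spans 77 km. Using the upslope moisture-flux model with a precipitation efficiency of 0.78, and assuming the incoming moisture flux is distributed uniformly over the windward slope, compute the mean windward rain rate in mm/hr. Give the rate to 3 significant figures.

Incoming column moisture flux per unit ridge length: F = V × PW = 16.8 × 71.5 = 1201.2 mm·m/s.
Spread over the 77 km slope with efficiency ε = 0.78: R = ε·F/W = 0.78 × 1201.2 / 77000 m = 1.217e-02 mm/s.
R = 1.217e-02 × 3600 = 43.8 mm/hr.

R ≈ 43.8 mm/hr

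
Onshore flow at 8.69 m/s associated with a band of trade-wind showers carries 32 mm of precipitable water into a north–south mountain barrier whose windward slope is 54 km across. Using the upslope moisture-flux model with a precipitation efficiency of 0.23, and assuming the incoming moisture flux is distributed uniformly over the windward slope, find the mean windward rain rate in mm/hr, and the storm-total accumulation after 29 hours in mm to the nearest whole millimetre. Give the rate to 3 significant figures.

Incoming column moisture flux per unit ridge length: F = V × PW = 8.69 × 32 = 278.08 mm·m/s.
Spread over the 54 km slope with efficiency ε = 0.23: R = ε·F/W = 0.23 × 278.08 / 54000 m = 1.184e-03 mm/s.
R = 1.184e-03 × 3600 = 4.26 mm/hr.
Over 29 h: total = 4.26 × 29 = 123.54 ≈ 124 mm.

R ≈ 4.26 mm/hr; total ≈ 124 mm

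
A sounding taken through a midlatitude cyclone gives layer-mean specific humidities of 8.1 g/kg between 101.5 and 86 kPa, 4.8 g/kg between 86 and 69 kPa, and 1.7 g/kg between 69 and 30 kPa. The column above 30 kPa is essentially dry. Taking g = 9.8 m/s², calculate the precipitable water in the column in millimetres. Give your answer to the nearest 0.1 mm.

PW ≈ 27.9 mm

Precipitable water is the column-integrated vapour mass per unit area: PW = (1/g) Σ q̄ Δp, with q in kg/kg and Δp in Pa (1 kg/m² of water = 1 mm).
Layer 101.5–86 kPa: Δp = 155 hPa = 15500 Pa, q̄ = 0.0081 kg/kg → 0.0081 × 15500 / 9.8 = 12.81 mm
Layer 86–69 kPa: Δp = 170 hPa = 17000 Pa, q̄ = 0.0048 kg/kg → 0.0048 × 17000 / 9.8 = 8.33 mm
Layer 69–30 kPa: Δp = 390 hPa = 39000 Pa, q̄ = 0.0017 kg/kg → 0.0017 × 39000 / 9.8 = 6.77 mm
PW = 12.81 + 8.33 + 6.77 = 27.91 ≈ 27.9 mm.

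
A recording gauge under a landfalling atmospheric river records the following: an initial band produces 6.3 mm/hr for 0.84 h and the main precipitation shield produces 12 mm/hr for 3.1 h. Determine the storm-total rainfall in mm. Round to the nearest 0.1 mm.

total ≈ 42.5 mm

Total = Σ Rᵢ Δtᵢ = 6.3 × 0.84 + 12 × 3.1
      = 5.292 + 37.2 = 42.5 mm.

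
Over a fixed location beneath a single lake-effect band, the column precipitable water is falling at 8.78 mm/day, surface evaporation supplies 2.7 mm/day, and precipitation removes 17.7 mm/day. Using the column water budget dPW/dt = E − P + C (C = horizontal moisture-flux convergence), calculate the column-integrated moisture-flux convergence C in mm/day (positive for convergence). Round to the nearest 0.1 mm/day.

dPW/dt = -8.78 mm/day.
C = dPW/dt − E + P = (-8.78) − 2.7 + 17.7 = 6.2 mm/day.

C ≈ 6.2 mm/day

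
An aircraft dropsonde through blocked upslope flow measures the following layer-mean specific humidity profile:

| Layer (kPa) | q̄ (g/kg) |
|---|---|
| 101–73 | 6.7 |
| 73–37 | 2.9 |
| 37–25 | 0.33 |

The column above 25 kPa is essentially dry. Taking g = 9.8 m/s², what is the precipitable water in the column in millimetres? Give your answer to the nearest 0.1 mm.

PW ≈ 30.2 mm

Precipitable water is the column-integrated vapour mass per unit area: PW = (1/g) Σ q̄ Δp, with q in kg/kg and Δp in Pa (1 kg/m² of water = 1 mm).
Layer 101–73 kPa: Δp = 280 hPa = 28000 Pa, q̄ = 0.0067 kg/kg → 0.0067 × 28000 / 9.8 = 19.14 mm
Layer 73–37 kPa: Δp = 360 hPa = 36000 Pa, q̄ = 0.0029 kg/kg → 0.0029 × 36000 / 9.8 = 10.65 mm
Layer 37–25 kPa: Δp = 120 hPa = 12000 Pa, q̄ = 0.00033 kg/kg → 0.00033 × 12000 / 9.8 = 0.40 mm
PW = 19.14 + 10.65 + 0.40 = 30.19 ≈ 30.2 mm.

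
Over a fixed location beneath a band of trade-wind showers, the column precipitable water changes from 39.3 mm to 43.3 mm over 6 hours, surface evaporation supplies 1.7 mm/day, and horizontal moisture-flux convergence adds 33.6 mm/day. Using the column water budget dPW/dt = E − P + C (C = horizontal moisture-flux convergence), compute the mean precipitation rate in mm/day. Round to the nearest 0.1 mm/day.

dPW/dt = (43.3 − 39.3) mm / (6/24 day) = +16.000 mm/day.
P = E + C − dPW/dt = 1.7 + (33.6) − (+16.000) = 19.3 mm/day.

P ≈ 19.3 mm/day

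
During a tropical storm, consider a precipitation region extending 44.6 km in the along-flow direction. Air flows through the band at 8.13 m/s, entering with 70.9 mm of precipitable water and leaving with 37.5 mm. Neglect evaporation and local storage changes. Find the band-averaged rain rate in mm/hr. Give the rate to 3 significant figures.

Column moisture flux per unit crosswind length is F = V × PW.
Inflow: F_in = 8.13 × 70.9 = 576.417 mm·m/s
Outflow: F_out = 8.13 × 37.5 = 304.875 mm·m/s
Steady-state rate R = (F_in − F_out)/L = (576.417 − 304.875) / 44600 m = 6.088e-03 mm/s.
R = 6.088e-03 × 3600 = 21.9 mm/hr.

R ≈ 21.9 mm/hr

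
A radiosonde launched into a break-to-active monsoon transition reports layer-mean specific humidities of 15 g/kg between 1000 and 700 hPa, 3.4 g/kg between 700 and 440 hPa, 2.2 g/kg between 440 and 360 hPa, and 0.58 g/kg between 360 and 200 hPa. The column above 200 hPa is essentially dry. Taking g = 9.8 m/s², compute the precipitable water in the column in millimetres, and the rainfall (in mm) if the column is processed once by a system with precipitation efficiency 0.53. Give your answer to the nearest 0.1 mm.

PW ≈ 57.7 mm; rainfall ≈ 30.6 mm

Precipitable water is the column-integrated vapour mass per unit area: PW = (1/g) Σ q̄ Δp, with q in kg/kg and Δp in Pa (1 kg/m² of water = 1 mm).
Layer 1000–700 hPa: Δp = 300 hPa = 30000 Pa, q̄ = 0.015 kg/kg → 0.015 × 30000 / 9.8 = 45.92 mm
Layer 700–440 hPa: Δp = 260 hPa = 26000 Pa, q̄ = 0.0034 kg/kg → 0.0034 × 26000 / 9.8 = 9.02 mm
Layer 440–360 hPa: Δp = 80 hPa = 8000 Pa, q̄ = 0.0022 kg/kg → 0.0022 × 8000 / 9.8 = 1.80 mm
Layer 360–200 hPa: Δp = 160 hPa = 16000 Pa, q̄ = 0.00058 kg/kg → 0.00058 × 16000 / 9.8 = 0.95 mm
PW = 45.92 + 9.02 + 1.80 + 0.95 = 57.69 ≈ 57.7 mm.
Rainfall = ε × PW = 0.53 × 57.7 = 30.6 mm.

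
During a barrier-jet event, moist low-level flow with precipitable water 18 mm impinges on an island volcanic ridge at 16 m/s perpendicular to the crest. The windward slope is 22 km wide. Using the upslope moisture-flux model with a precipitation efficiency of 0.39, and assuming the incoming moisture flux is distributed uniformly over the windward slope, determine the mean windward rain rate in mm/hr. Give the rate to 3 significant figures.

R ≈ 18.4 mm/hr

Incoming column moisture flux per unit ridge length: F = V × PW = 16 × 18 = 288 mm·m/s.
Spread over the 22 km slope with efficiency ε = 0.39: R = ε·F/W = 0.39 × 288 / 22000 m = 5.105e-03 mm/s.
R = 5.105e-03 × 3600 = 18.4 mm/hr.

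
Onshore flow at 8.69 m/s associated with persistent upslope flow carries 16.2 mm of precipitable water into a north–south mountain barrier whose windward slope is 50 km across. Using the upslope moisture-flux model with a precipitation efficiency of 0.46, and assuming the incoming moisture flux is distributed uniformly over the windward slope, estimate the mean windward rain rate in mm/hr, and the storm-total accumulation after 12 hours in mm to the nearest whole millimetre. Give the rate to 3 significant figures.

Incoming column moisture flux per unit ridge length: F = V × PW = 8.69 × 16.2 = 140.778 mm·m/s.
Spread over the 50 km slope with efficiency ε = 0.46: R = ε·F/W = 0.46 × 140.778 / 50000 m = 1.295e-03 mm/s.
R = 1.295e-03 × 3600 = 4.66 mm/hr.
Over 12 h: total = 4.66 × 12 = 55.92 ≈ 56 mm.

R ≈ 4.66 mm/hr; total ≈ 56 mm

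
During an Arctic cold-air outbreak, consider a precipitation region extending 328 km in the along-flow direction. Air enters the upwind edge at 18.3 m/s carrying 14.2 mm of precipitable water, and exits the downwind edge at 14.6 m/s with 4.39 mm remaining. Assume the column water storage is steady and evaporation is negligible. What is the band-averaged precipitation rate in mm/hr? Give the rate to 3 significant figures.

Column moisture flux per unit crosswind length is F = V × PW.
Inflow: F_in = 18.3 × 14.2 = 259.86 mm·m/s
Outflow: F_out = 14.6 × 4.39 = 64.094 mm·m/s
Steady-state rate R = (F_in − F_out)/L = (259.86 − 64.094) / 328000 m = 5.968e-04 mm/s.
R = 5.968e-04 × 3600 = 2.15 mm/hr.

R ≈ 2.15 mm/hr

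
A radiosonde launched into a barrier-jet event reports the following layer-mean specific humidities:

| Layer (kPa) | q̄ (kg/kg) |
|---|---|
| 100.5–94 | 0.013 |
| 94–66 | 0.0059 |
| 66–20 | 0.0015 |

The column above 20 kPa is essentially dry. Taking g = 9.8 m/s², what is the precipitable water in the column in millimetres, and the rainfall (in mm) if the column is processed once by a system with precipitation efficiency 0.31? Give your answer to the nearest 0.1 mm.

Precipitable water is the column-integrated vapour mass per unit area: PW = (1/g) Σ q̄ Δp, with q in kg/kg and Δp in Pa (1 kg/m² of water = 1 mm).
Layer 100.5–94 kPa: Δp = 65 hPa = 6500 Pa, q̄ = 0.013 kg/kg → 0.013 × 6500 / 9.8 = 8.62 mm
Layer 94–66 kPa: Δp = 280 hPa = 28000 Pa, q̄ = 0.0059 kg/kg → 0.0059 × 28000 / 9.8 = 16.86 mm
Layer 66–20 kPa: Δp = 460 hPa = 46000 Pa, q̄ = 0.0015 kg/kg → 0.0015 × 46000 / 9.8 = 7.04 mm
PW = 8.62 + 16.86 + 7.04 = 32.52 ≈ 32.5 mm.
Rainfall = ε × PW = 0.31 × 32.5 = 10.1 mm.

PW ≈ 32.5 mm; rainfall ≈ 10.1 mm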